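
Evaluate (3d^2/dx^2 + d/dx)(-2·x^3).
6 x \left(- x - 6\right)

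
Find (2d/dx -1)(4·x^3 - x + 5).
- 4 x^{3} + 24 x^{2} + x - 7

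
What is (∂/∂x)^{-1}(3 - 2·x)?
- x^{2} + 3 x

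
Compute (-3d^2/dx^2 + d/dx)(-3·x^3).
9 x \left(6 - x\right)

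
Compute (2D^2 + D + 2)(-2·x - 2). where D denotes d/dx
- 4 x - 6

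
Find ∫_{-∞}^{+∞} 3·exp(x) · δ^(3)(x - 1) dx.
- 3 e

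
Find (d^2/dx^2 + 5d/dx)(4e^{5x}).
200 e^{5 x}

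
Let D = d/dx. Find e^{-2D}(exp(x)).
e^{x - 2}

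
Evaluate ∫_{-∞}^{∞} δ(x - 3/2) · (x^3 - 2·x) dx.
\frac{3}{8}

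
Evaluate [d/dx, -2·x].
-2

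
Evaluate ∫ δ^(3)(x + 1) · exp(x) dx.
- \frac{1}{e}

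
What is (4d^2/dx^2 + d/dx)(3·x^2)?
6 x + 24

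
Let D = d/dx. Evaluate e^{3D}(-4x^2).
- 4 x^{2} - 24 x - 36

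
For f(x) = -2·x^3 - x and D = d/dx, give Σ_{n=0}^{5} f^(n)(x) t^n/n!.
- 2 t^{3} - 6 t^{2} x - t \left(6 x^{2} + 1\right) - 2 x^{3} - x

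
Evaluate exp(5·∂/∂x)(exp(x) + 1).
e^{x + 5} + 1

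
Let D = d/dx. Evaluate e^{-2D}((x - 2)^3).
x^{3} - 12 x^{2} + 48 x - 64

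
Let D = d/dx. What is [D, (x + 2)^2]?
2 x + 4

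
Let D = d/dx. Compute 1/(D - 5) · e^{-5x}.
- \frac{e^{- 5 x}}{10}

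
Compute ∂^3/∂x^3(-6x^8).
- 2016 x^{5}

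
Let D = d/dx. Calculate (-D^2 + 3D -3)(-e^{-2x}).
13 e^{- 2 x}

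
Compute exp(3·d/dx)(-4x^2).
- 4 x^{2} - 24 x - 36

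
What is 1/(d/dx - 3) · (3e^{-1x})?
- \frac{3 e^{- x}}{4}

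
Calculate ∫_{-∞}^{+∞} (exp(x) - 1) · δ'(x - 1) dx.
- e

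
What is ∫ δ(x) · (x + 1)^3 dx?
1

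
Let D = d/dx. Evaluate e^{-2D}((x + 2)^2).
x^{2}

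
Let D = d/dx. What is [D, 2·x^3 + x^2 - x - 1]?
6 x^{2} + 2 x - 1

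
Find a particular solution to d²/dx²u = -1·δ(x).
-\frac{|x|}{2}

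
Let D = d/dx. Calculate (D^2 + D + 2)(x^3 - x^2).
2 x^{3} + x^{2} + 4 x - 2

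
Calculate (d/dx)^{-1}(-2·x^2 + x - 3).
- \frac{2 x^{3}}{3} + \frac{x^{2}}{2} - 3 x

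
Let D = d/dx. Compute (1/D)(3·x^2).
x^{3}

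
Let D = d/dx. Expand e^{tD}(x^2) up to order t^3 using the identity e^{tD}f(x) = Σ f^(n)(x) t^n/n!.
t^{2} + 2 t x + x^{2}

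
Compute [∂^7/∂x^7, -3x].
-21\frac{d^{6}}{dx^{6}}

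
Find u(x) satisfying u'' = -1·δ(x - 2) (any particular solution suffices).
-\frac{|x - 2|}{2}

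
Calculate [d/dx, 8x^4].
32 x^{3}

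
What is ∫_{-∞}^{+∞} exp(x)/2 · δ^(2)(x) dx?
\frac{1}{2}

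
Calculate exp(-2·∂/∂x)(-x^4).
- x^{4} + 8 x^{3} - 24 x^{2} + 32 x - 16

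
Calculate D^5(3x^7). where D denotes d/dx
7560 x^{2}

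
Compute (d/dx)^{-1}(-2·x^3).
- \frac{x^{4}}{2}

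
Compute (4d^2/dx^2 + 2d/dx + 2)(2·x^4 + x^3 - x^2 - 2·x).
4 x^{4} + 18 x^{3} + 100 x^{2} + 16 x - 12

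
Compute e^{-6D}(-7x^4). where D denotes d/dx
- 7 x^{4} + 168 x^{3} - 1512 x^{2} + 6048 x - 9072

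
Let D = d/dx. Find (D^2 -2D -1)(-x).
x + 2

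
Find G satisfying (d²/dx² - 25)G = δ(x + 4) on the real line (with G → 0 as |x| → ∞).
-\frac{e^{-5|x + 4|}}{10}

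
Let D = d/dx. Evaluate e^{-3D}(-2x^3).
- 2 x^{3} + 18 x^{2} - 54 x + 54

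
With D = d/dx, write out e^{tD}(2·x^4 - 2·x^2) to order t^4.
2 t^{4} + 8 t^{3} x + 2 t^{2} \left(6 x^{2} - 1\right) + 4 t x \left(2 x^{2} - 1\right) + 2 x^{4} - 2 x^{2}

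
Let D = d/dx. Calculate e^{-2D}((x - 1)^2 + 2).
x^{2} - 6 x + 11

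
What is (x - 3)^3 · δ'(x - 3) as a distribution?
0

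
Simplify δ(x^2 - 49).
\frac{\delta(x - 7) + \delta(x + 7)}{14}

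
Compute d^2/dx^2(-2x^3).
- 12 x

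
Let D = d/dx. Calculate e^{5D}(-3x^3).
- 3 x^{3} - 45 x^{2} - 225 x - 375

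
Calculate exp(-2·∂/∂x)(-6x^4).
- 6 x^{4} + 48 x^{3} - 144 x^{2} + 192 x - 96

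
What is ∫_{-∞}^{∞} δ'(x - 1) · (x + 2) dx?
-1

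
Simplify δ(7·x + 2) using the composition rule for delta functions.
\frac{\delta(x + 2/7)}{7}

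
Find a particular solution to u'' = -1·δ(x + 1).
-\frac{|x + 1|}{2}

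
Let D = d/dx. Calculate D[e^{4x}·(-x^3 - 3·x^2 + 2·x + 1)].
\left(- 4 x^{3} - 15 x^{2} + 2 x + 6\right) e^{4 x}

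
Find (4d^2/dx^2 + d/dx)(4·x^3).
12 x \left(x + 8\right)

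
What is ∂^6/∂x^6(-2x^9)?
- 120960 x^{3}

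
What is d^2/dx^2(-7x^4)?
- 84 x^{2}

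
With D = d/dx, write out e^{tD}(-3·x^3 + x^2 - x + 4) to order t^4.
- 3 t^{3} - t^{2} \left(9 x - 1\right) - t \left(9 x^{2} - 2 x + 1\right) - 3 x^{3} + x^{2} - x + 4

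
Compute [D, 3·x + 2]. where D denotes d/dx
3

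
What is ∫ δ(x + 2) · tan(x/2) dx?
- \tan{\left(1 \right)}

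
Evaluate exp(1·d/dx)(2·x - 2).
2 x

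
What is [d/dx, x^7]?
7 x^{6}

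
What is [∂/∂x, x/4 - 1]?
\frac{1}{4}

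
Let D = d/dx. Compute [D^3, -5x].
-15D^{2}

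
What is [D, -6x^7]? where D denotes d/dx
- 42 x^{6}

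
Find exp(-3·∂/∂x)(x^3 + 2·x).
x^{3} - 9 x^{2} + 29 x - 33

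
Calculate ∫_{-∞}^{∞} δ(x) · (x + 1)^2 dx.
1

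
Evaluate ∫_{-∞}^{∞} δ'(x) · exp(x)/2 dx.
- \frac{1}{2}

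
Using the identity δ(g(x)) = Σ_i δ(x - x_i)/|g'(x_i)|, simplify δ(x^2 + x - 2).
\frac{\delta(x - 1) + \delta(x + 2)}{3}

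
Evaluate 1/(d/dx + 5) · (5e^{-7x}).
- \frac{5 e^{- 7 x}}{2}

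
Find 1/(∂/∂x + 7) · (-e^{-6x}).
- e^{- 6 x}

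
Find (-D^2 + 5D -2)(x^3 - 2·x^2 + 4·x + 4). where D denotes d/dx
- 2 x^{3} + 19 x^{2} - 34 x + 16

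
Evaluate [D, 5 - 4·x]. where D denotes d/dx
-4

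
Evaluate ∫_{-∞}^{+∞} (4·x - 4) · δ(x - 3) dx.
8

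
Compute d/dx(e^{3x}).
3 e^{3 x}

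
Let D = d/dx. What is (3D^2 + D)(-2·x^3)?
6 x \left(- x - 6\right)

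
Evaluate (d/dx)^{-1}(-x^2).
- \frac{x^{3}}{3}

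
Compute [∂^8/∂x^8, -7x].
-56\frac{d^{7}}{dx^{7}}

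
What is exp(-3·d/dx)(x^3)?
x^{3} - 9 x^{2} + 27 x - 27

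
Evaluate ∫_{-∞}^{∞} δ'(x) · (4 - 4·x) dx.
4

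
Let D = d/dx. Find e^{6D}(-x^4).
- x^{4} - 24 x^{3} - 216 x^{2} - 864 x - 1296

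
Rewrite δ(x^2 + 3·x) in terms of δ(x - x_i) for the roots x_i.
\frac{\delta(x + 3) + \delta(x)}{3}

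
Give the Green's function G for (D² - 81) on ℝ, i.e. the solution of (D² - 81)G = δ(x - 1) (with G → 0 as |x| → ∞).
-\frac{e^{-9|x - 1|}}{18}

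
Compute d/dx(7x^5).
35 x^{4}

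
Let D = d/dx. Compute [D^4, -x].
-4D^{3}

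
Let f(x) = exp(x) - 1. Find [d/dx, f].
e^{x}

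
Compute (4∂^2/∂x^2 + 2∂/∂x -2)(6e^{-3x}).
168 e^{- 3 x}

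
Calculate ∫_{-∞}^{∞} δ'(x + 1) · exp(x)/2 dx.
- \frac{1}{2 e}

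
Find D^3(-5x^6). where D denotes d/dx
- 600 x^{3}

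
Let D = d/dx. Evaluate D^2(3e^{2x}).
12 e^{2 x}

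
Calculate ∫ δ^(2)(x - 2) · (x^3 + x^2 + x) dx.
14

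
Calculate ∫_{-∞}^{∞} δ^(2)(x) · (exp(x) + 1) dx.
1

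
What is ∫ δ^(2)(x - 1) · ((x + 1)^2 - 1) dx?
2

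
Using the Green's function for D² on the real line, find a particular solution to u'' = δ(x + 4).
\frac{|x + 4|}{2}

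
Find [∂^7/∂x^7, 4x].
28\frac{d^{6}}{dx^{6}}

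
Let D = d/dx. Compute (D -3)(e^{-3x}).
- 6 e^{- 3 x}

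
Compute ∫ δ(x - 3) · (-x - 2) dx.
-5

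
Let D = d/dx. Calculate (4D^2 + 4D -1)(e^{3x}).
47 e^{3 x}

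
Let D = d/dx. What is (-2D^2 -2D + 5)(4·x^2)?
20 x^{2} - 16 x - 16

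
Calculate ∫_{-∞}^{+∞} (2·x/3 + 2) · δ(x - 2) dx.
\frac{10}{3}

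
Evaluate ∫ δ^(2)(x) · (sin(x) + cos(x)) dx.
-1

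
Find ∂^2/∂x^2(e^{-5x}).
25 e^{- 5 x}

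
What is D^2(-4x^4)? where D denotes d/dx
- 48 x^{2}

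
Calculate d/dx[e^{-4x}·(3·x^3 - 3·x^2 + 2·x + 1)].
\left(- 12 x^{3} + 21 x^{2} - 14 x - 2\right) e^{- 4 x}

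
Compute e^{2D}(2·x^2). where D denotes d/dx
2 x^{2} + 8 x + 8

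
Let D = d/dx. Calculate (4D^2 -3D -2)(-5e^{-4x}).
- 370 e^{- 4 x}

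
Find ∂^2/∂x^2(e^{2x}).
4 e^{2 x}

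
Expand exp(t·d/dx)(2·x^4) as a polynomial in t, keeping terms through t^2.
2 x^{2} \left(6 t^{2} + 4 t x + x^{2}\right)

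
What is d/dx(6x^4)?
24 x^{3}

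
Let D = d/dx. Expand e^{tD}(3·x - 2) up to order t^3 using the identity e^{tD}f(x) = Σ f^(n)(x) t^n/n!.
3 t + 3 x - 2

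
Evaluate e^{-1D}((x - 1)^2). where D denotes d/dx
x^{2} - 4 x + 4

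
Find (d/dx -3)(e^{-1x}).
- 4 e^{- x}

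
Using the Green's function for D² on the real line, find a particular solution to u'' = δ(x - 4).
\frac{|x - 4|}{2}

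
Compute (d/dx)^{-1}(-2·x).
- x^{2}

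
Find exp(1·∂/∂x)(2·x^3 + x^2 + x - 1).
2 x^{3} + 7 x^{2} + 9 x + 3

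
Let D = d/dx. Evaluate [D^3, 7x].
21D^{2}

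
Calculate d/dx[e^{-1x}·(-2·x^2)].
2 x \left(x - 2\right) e^{- x}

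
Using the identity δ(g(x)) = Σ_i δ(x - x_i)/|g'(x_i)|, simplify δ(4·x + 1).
\frac{\delta(x + 1/4)}{4}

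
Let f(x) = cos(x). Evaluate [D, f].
- \sin{\left(x \right)}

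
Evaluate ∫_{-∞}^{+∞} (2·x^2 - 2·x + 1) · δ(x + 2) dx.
13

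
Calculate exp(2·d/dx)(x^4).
x^{4} + 8 x^{3} + 24 x^{2} + 32 x + 16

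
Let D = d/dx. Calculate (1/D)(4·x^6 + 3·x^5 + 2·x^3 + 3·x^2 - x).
\frac{4 x^{7}}{7} + \frac{x^{6}}{2} + \frac{x^{4}}{2} + x^{3} - \frac{x^{2}}{2}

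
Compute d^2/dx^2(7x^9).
504 x^{7}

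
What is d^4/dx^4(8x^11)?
63360 x^{7}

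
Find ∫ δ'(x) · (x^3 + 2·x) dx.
-2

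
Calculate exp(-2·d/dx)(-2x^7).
- 2 x^{7} + 28 x^{6} - 168 x^{5} + 560 x^{4} - 1120 x^{3} + 1344 x^{2} - 896 x + 256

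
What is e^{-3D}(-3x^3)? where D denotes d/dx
- 3 x^{3} + 27 x^{2} - 81 x + 81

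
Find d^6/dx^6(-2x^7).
- 10080 x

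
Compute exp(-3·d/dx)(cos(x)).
\cos{\left(x - 3 \right)}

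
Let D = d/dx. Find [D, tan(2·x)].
\frac{2}{\cos^{2}{\left(2 x \right)}}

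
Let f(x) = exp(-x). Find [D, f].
- e^{- x}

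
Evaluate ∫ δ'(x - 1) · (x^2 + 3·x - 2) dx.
-5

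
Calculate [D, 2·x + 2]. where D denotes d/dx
2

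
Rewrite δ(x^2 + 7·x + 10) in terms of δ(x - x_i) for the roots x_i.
\frac{\delta(x + 2) + \delta(x + 5)}{3}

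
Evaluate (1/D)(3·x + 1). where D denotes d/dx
\frac{3 x^{2}}{2} + x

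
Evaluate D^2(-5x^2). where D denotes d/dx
-10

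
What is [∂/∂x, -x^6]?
- 6 x^{5}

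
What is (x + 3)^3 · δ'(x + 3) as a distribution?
0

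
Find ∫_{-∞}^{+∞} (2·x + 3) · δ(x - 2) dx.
7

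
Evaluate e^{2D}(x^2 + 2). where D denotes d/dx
x^{2} + 4 x + 6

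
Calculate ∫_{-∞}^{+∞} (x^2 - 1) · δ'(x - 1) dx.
-2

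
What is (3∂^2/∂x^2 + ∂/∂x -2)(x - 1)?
3 - 2 x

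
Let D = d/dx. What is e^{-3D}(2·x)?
2 x - 6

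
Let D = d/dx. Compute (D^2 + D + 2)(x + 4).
2 x + 9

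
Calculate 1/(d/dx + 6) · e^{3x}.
\frac{e^{3 x}}{9}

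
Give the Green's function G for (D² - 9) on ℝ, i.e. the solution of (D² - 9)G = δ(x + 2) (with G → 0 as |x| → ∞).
-\frac{e^{-3|x + 2|}}{6}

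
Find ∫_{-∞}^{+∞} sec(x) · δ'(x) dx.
0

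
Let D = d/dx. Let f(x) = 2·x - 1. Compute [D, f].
2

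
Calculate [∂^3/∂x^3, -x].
-3\frac{d^{2}}{dx^{2}}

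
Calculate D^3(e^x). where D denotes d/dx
e^{x}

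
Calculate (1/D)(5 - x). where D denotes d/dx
- \frac{x^{2}}{2} + 5 x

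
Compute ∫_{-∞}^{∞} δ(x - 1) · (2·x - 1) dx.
1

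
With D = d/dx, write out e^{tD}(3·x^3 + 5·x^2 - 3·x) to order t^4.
3 t^{3} + t^{2} \left(9 x + 5\right) + t \left(9 x^{2} + 10 x - 3\right) + 3 x^{3} + 5 x^{2} - 3 x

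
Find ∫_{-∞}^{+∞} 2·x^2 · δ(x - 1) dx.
2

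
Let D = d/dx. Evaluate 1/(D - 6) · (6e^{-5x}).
- \frac{6 e^{- 5 x}}{11}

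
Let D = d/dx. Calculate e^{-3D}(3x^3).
3 x^{3} - 27 x^{2} + 81 x - 81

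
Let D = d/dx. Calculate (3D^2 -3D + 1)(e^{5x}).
61 e^{5 x}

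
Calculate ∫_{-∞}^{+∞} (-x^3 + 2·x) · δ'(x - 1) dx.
1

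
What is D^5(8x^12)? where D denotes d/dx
760320 x^{7}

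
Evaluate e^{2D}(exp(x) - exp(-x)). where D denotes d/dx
2 \sinh{\left(x + 2 \right)}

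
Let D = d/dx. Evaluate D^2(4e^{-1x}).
4 e^{- x}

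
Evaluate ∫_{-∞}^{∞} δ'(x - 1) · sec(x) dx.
- \tan{\left(1 \right)} \sec{\left(1 \right)}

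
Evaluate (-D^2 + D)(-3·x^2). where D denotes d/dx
6 - 6 x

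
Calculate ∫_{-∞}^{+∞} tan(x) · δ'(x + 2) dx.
- \frac{1}{\cos^{2}{\left(2 \right)}}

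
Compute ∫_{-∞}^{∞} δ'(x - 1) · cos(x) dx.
\sin{\left(1 \right)}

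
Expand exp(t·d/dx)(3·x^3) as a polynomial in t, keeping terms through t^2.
3 x \left(3 t^{2} + 3 t x + x^{2}\right)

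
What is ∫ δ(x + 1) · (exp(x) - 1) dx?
-1 + e^{-1}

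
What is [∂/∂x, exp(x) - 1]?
e^{x}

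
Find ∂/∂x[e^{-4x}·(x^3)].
x^{2} \left(3 - 4 x\right) e^{- 4 x}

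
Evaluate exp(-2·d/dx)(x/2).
\frac{x}{2} - 1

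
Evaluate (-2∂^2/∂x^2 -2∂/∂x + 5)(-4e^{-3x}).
28 e^{- 3 x}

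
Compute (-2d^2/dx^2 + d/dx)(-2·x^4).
8 x^{2} \left(6 - x\right)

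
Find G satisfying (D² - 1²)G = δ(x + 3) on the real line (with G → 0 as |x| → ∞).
-\frac{e^{-|x + 3|}}{2}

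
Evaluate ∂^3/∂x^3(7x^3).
42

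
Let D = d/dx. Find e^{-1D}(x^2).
x^{2} - 2 x + 1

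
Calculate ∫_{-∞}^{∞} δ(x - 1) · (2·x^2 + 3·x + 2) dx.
7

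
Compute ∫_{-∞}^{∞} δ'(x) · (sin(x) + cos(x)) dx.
-1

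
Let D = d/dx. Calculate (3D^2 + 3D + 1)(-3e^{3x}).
- 111 e^{3 x}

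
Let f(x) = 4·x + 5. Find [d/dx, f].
4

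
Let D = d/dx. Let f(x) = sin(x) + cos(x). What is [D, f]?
- \sin{\left(x \right)} + \cos{\left(x \right)}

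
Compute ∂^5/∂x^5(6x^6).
4320 x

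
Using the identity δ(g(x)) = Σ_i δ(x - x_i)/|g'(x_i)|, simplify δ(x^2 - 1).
\frac{\delta(x - 1) + \delta(x + 1)}{2}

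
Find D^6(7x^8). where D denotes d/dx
141120 x^{2}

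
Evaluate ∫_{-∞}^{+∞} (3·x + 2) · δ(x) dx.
2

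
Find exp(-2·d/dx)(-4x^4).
- 4 x^{4} + 32 x^{3} - 96 x^{2} + 128 x - 64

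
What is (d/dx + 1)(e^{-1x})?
0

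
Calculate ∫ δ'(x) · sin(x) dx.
-1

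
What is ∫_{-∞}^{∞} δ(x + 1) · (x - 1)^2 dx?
4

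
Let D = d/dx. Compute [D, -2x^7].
- 14 x^{6}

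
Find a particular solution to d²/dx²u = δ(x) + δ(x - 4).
\frac{|x|}{2} + \frac{|x - 4|}{2}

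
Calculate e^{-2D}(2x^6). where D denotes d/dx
2 x^{6} - 24 x^{5} + 120 x^{4} - 320 x^{3} + 480 x^{2} - 384 x + 128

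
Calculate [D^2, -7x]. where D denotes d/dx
-14D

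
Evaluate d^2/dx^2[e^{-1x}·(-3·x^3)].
3 x \left(- x^{2} + 6 x - 6\right) e^{- x}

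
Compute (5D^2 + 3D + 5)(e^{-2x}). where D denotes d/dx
19 e^{- 2 x}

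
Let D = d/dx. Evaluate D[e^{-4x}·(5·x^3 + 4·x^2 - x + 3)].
\left(- 20 x^{3} - x^{2} + 12 x - 13\right) e^{- 4 x}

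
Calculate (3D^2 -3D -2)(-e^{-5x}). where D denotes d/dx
- 88 e^{- 5 x}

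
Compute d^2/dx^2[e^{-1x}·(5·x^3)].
5 x \left(x^{2} - 6 x + 6\right) e^{- x}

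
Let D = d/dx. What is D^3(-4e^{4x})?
- 256 e^{4 x}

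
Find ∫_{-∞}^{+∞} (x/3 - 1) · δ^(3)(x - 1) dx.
0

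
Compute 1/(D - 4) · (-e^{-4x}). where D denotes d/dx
\frac{e^{- 4 x}}{8}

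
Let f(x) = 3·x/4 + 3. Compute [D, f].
\frac{3}{4}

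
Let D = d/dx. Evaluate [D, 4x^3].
12 x^{2}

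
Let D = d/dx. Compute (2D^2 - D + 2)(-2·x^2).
- 4 x^{2} + 4 x - 8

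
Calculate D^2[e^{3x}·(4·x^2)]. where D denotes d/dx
\left(36 x^{2} + 48 x + 8\right) e^{3 x}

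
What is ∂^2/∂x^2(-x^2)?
-2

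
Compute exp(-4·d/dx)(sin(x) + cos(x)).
\sqrt{2} \cos{\left(- x + \frac{\pi}{4} + 4 \right)}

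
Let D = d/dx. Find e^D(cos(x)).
\cos{\left(x + 1 \right)}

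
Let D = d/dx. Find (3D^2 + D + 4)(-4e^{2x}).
- 72 e^{2 x}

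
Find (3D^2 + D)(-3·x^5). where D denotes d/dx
15 x^{3} \left(- x - 12\right)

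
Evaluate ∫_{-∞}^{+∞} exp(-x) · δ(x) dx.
1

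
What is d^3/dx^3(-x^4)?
- 24 x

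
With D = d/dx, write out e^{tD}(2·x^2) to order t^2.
2 t^{2} + 4 t x + 2 x^{2}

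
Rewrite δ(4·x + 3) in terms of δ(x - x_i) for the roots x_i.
\frac{\delta(x + 3/4)}{4}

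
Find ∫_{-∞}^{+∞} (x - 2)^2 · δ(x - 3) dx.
1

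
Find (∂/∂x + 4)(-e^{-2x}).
- 2 e^{- 2 x}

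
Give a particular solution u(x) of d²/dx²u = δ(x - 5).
\frac{|x - 5|}{2}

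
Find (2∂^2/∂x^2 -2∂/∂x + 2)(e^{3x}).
14 e^{3 x}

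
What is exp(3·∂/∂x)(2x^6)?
2 x^{6} + 36 x^{5} + 270 x^{4} + 1080 x^{3} + 2430 x^{2} + 2916 x + 1458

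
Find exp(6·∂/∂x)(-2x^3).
- 2 x^{3} - 36 x^{2} - 216 x - 432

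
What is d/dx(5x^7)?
35 x^{6}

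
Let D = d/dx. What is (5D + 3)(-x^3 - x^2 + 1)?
- 3 x^{3} - 18 x^{2} - 10 x + 3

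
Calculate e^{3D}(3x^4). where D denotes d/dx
3 x^{4} + 36 x^{3} + 162 x^{2} + 324 x + 243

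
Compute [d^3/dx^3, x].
3\frac{d^{2}}{dx^{2}}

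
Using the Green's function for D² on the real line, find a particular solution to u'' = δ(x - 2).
\frac{|x - 2|}{2}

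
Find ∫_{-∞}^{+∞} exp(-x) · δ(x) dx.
1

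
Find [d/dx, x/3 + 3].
\frac{1}{3}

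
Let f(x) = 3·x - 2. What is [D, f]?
3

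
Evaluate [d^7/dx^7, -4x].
-28\frac{d^{6}}{dx^{6}}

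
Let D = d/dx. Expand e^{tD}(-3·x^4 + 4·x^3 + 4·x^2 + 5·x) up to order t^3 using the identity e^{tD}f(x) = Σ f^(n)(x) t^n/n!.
t^{3} \left(4 - 12 x\right) + t^{2} \left(- 18 x^{2} + 12 x + 4\right) + t \left(- 12 x^{3} + 12 x^{2} + 8 x + 5\right) - 3 x^{4} + 4 x^{3} + 4 x^{2} + 5 x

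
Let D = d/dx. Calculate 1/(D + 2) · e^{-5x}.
- \frac{e^{- 5 x}}{3}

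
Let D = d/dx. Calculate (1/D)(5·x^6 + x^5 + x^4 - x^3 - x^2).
\frac{5 x^{7}}{7} + \frac{x^{6}}{6} + \frac{x^{5}}{5} - \frac{x^{4}}{4} - \frac{x^{3}}{3}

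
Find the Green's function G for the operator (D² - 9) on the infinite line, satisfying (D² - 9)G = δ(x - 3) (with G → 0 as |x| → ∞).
-\frac{e^{-3|x - 3|}}{6}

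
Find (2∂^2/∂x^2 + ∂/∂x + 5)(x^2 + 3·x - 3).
5 x^{2} + 17 x - 8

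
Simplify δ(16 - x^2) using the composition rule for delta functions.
\frac{\delta(x - 4) + \delta(x + 4)}{8}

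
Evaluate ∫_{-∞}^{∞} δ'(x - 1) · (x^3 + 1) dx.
-3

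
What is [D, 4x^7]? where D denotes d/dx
28 x^{6}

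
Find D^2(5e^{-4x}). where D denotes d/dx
80 e^{- 4 x}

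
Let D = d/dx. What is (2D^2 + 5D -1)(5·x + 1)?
24 - 5 x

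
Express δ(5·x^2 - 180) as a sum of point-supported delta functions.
\frac{\delta(x - 6) + \delta(x + 6)}{60}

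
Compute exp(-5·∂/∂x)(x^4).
x^{4} - 20 x^{3} + 150 x^{2} - 500 x + 625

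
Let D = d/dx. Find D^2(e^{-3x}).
9 e^{- 3 x}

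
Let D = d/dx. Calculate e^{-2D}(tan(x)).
\tan{\left(x - 2 \right)}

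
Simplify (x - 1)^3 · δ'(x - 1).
0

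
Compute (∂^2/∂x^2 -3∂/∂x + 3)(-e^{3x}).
- 3 e^{3 x}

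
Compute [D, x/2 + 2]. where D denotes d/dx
\frac{1}{2}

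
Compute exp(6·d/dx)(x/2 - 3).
\frac{x}{2}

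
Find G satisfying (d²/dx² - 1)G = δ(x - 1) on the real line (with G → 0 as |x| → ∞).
-\frac{e^{-|x - 1|}}{2}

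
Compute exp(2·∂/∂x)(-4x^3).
- 4 x^{3} - 24 x^{2} - 48 x - 32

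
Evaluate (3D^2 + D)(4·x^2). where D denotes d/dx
8 x + 24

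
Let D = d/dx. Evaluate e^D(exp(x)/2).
\frac{e^{x + 1}}{2}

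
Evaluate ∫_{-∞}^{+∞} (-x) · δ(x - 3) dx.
-3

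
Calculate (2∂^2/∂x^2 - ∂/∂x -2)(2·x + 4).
- 4 x - 10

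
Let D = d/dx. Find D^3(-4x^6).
- 480 x^{3}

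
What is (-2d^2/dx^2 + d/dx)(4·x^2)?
8 x - 16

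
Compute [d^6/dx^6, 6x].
36\frac{d^{5}}{dx^{5}}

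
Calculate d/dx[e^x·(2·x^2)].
2 x \left(x + 2\right) e^{x}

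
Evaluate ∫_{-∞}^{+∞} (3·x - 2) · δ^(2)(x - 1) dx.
0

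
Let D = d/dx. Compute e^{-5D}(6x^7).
6 x^{7} - 210 x^{6} + 3150 x^{5} - 26250 x^{4} + 131250 x^{3} - 393750 x^{2} + 656250 x - 468750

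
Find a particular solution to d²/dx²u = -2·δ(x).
-|x|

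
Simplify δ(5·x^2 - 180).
\frac{\delta(x - 6) + \delta(x + 6)}{60}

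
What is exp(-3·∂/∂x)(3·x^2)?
3 x^{2} - 18 x + 27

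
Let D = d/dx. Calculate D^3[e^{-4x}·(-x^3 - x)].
2 \left(32 x^{3} - 72 x^{2} + 68 x - 27\right) e^{- 4 x}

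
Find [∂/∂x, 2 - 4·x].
-4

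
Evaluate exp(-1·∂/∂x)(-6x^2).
- 6 x^{2} + 12 x - 6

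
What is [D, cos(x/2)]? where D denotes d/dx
- \frac{\sin{\left(\frac{x}{2} \right)}}{2}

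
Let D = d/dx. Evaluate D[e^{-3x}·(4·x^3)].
12 x^{2} \left(1 - x\right) e^{- 3 x}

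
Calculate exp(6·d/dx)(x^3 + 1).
x^{3} + 18 x^{2} + 108 x + 217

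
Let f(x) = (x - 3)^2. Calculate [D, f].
2 x - 6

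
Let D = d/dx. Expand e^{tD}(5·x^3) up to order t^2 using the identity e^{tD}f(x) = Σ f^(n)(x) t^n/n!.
5 x \left(3 t^{2} + 3 t x + x^{2}\right)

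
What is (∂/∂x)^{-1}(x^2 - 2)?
\frac{x^{3}}{3} - 2 x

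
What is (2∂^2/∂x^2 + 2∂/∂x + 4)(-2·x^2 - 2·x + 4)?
- 8 x^{2} - 16 x + 4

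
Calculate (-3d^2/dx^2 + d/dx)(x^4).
4 x^{2} \left(x - 9\right)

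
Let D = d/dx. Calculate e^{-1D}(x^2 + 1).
x^{2} - 2 x + 2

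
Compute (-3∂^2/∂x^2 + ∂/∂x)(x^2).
2 x - 6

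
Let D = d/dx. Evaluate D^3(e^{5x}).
125 e^{5 x}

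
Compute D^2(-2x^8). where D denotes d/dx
- 112 x^{6}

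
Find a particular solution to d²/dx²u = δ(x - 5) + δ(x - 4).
\frac{|x - 5|}{2} + \frac{|x - 4|}{2}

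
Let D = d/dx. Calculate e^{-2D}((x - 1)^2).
x^{2} - 6 x + 9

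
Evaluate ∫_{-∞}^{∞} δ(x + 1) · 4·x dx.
-4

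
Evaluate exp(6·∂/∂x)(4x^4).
4 x^{4} + 96 x^{3} + 864 x^{2} + 3456 x + 5184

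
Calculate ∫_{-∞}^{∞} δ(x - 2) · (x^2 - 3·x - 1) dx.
-3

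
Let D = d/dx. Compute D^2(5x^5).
100 x^{3}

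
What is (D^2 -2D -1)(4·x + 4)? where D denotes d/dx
- 4 x - 12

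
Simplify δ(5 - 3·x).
\frac{\delta(x - 5/3)}{3}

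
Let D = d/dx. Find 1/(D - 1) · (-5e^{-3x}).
\frac{5 e^{- 3 x}}{4}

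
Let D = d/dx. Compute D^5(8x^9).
120960 x^{4}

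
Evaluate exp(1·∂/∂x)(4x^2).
4 x^{2} + 8 x + 4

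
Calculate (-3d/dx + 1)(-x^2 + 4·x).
- x^{2} + 10 x - 12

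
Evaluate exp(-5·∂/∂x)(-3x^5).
- 3 x^{5} + 75 x^{4} - 750 x^{3} + 3750 x^{2} - 9375 x + 9375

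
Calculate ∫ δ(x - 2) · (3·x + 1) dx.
7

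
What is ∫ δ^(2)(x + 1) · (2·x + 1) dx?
0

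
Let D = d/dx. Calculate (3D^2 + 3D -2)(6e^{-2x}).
24 e^{- 2 x}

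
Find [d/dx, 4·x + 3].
4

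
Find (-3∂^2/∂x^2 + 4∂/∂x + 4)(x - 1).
4 x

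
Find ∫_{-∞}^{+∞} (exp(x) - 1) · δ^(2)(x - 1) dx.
e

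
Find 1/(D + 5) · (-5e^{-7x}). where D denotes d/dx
\frac{5 e^{- 7 x}}{2}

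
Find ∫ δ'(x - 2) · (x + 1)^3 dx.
-27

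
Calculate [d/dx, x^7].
7 x^{6}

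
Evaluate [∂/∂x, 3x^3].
9 x^{2}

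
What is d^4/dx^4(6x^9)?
18144 x^{5}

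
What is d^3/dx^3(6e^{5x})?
750 e^{5 x}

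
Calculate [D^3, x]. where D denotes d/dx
3D^{2}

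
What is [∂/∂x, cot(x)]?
- \frac{1}{\sin^{2}{\left(x \right)}}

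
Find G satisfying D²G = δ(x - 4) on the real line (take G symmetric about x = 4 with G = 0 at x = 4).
\frac{|x - 4|}{2}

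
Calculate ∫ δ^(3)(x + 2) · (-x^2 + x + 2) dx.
0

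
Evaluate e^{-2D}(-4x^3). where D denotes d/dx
- 4 x^{3} + 24 x^{2} - 48 x + 32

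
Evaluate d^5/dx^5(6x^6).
4320 x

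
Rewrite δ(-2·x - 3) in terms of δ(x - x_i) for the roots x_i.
\frac{\delta(x + 3/2)}{2}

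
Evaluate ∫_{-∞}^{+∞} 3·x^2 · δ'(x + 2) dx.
12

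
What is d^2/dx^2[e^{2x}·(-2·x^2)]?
\left(- 8 x^{2} - 16 x - 4\right) e^{2 x}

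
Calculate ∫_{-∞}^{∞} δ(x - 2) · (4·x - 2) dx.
6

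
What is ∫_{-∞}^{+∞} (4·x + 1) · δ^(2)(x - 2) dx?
0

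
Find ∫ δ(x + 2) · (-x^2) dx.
-4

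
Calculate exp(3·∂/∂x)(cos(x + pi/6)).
\cos{\left(x + \frac{\pi}{6} + 3 \right)}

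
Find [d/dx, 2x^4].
8 x^{3}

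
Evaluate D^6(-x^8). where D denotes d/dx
- 20160 x^{2}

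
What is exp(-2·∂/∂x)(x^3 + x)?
x^{3} - 6 x^{2} + 13 x - 10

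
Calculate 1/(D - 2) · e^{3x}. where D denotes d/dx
e^{3 x}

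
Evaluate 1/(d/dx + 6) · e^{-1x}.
\frac{e^{- x}}{5}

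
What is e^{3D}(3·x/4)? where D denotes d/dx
\frac{3 x}{4} + \frac{9}{4}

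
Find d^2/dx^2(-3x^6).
- 90 x^{4}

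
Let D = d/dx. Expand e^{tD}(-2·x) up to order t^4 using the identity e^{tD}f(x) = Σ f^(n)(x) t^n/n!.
- 2 t - 2 x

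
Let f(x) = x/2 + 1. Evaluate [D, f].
\frac{1}{2}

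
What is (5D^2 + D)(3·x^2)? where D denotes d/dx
6 x + 30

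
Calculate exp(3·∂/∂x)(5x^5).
5 x^{5} + 75 x^{4} + 450 x^{3} + 1350 x^{2} + 2025 x + 1215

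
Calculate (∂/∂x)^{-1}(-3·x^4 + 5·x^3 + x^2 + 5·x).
- \frac{3 x^{5}}{5} + \frac{5 x^{4}}{4} + \frac{x^{3}}{3} + \frac{5 x^{2}}{2}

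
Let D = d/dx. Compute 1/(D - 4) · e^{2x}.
- \frac{e^{2 x}}{2}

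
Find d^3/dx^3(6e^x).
6 e^{x}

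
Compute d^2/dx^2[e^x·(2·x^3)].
2 x \left(x^{2} + 6 x + 6\right) e^{x}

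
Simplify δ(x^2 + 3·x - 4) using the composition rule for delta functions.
\frac{\delta(x - 1) + \delta(x + 4)}{5}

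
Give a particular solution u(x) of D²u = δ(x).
\frac{|x|}{2}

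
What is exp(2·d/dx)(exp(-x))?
e^{- x - 2}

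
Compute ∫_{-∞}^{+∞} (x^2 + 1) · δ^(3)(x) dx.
0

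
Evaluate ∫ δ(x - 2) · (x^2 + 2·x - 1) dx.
7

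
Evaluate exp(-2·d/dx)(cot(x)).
\cot{\left(x - 2 \right)}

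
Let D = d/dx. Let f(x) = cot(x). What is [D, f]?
- \frac{1}{\sin^{2}{\left(x \right)}}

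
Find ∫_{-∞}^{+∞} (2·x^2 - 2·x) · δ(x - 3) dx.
12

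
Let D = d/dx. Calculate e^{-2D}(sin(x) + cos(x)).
\sqrt{2} \cos{\left(- x + \frac{\pi}{4} + 2 \right)}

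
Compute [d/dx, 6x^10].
60 x^{9}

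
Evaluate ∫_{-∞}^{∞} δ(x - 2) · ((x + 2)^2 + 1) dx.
17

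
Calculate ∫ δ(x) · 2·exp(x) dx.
2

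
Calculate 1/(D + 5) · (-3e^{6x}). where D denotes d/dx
- \frac{3 e^{6 x}}{11}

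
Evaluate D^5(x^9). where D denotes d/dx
15120 x^{4}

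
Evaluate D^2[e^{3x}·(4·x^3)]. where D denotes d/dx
12 x \left(3 x^{2} + 6 x + 2\right) e^{3 x}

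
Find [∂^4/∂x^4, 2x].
8\frac{d^{3}}{dx^{3}}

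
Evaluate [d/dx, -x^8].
- 8 x^{7}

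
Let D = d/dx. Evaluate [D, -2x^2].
- 4 x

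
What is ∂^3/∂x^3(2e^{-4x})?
- 128 e^{- 4 x}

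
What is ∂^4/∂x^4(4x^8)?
6720 x^{4}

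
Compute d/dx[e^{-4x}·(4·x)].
4 \left(1 - 4 x\right) e^{- 4 x}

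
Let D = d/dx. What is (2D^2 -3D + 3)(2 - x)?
9 - 3 x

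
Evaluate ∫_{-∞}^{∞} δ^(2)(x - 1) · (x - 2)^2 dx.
2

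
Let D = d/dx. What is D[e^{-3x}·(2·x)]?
2 \left(1 - 3 x\right) e^{- 3 x}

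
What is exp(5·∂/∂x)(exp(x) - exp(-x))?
2 \sinh{\left(x + 5 \right)}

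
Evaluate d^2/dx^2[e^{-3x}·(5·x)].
15 \left(3 x - 2\right) e^{- 3 x}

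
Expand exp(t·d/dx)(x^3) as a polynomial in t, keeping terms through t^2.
x \left(3 t^{2} + 3 t x + x^{2}\right)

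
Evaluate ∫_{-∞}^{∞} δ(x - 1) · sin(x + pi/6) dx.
\sin{\left(\frac{\pi}{6} + 1 \right)}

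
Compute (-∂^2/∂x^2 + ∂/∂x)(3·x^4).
12 x^{2} \left(x - 3\right)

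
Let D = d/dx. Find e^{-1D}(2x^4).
2 x^{4} - 8 x^{3} + 12 x^{2} - 8 x + 2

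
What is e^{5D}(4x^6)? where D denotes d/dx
4 x^{6} + 120 x^{5} + 1500 x^{4} + 10000 x^{3} + 37500 x^{2} + 75000 x + 62500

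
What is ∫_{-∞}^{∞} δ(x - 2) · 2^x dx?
4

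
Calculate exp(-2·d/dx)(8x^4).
8 x^{4} - 64 x^{3} + 192 x^{2} - 256 x + 128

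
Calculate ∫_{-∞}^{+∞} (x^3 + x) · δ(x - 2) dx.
10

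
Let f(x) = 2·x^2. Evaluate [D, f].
4 x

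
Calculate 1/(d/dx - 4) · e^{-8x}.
- \frac{e^{- 8 x}}{12}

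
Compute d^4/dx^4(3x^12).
35640 x^{8}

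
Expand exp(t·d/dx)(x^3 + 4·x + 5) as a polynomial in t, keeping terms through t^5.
t^{3} + 3 t^{2} x + t \left(3 x^{2} + 4\right) + x^{3} + 4 x + 5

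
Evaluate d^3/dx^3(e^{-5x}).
- 125 e^{- 5 x}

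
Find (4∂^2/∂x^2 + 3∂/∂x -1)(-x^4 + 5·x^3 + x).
x^{4} - 17 x^{3} - 3 x^{2} + 119 x + 3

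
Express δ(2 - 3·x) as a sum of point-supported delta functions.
\frac{\delta(x - 2/3)}{3}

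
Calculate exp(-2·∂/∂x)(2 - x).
4 - x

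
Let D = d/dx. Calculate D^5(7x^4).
0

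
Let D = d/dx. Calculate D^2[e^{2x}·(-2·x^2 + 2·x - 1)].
8 x \left(- x - 1\right) e^{2 x}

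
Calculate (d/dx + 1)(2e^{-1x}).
0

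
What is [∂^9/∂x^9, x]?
9\frac{d^{8}}{dx^{8}}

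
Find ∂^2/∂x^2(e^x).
e^{x}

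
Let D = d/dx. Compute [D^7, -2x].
-14D^{6}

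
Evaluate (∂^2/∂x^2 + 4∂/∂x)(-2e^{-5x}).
- 10 e^{- 5 x}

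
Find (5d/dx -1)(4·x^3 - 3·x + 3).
- 4 x^{3} + 60 x^{2} + 3 x - 18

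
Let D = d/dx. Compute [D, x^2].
2 x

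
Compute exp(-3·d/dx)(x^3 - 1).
x^{3} - 9 x^{2} + 27 x - 28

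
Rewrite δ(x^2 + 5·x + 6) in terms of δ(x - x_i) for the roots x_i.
\frac{\delta(x + 3) + \delta(x + 2)}{1}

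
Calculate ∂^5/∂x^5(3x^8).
20160 x^{3}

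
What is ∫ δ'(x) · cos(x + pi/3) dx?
\frac{\sqrt{3}}{2}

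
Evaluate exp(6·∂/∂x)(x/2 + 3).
\frac{x}{2} + 6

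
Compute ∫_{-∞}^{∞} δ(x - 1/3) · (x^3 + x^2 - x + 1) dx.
\frac{22}{27}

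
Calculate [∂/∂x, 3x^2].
6 x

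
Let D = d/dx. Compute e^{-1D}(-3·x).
3 - 3 x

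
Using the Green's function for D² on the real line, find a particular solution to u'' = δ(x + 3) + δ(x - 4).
\frac{|x + 3|}{2} + \frac{|x - 4|}{2}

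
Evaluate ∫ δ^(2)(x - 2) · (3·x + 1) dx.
0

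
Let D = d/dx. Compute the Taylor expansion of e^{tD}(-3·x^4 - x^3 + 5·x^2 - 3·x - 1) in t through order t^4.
- 3 t^{4} - t^{3} \left(12 x + 1\right) - t^{2} \left(18 x^{2} + 3 x - 5\right) - t \left(12 x^{3} + 3 x^{2} - 10 x + 3\right) - 3 x^{4} - x^{3} + 5 x^{2} - 3 x - 1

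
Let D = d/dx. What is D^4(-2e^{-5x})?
- 1250 e^{- 5 x}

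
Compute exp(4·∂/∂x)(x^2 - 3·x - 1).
x^{2} + 5 x + 3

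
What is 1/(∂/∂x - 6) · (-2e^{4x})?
e^{4 x}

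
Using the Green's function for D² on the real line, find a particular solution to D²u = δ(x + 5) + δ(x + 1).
\frac{|x + 5|}{2} + \frac{|x + 1|}{2}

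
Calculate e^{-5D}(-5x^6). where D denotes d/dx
- 5 x^{6} + 150 x^{5} - 1875 x^{4} + 12500 x^{3} - 46875 x^{2} + 93750 x - 78125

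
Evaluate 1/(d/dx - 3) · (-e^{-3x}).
\frac{e^{- 3 x}}{6}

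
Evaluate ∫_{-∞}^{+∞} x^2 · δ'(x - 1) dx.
-2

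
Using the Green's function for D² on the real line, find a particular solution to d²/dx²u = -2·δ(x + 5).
-|x + 5|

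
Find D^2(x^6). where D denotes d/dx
30 x^{4}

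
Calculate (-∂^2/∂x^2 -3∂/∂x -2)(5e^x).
- 30 e^{x}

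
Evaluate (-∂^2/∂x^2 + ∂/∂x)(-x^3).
3 x \left(2 - x\right)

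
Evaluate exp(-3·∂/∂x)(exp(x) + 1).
e^{x - 3} + 1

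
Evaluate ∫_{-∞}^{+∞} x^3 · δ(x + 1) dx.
-1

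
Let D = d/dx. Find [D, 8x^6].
48 x^{5}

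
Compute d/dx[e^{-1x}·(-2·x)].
2 \left(x - 1\right) e^{- x}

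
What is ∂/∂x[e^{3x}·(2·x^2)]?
2 x \left(3 x + 2\right) e^{3 x}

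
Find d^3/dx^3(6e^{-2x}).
- 48 e^{- 2 x}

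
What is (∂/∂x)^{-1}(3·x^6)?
\frac{3 x^{7}}{7}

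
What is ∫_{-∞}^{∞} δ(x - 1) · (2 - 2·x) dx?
0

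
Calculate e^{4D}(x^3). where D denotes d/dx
x^{3} + 12 x^{2} + 48 x + 64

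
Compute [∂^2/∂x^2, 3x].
6\frac{d}{dx}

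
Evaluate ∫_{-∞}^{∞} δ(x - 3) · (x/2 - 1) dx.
\frac{1}{2}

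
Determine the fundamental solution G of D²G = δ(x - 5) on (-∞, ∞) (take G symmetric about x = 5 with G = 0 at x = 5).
\frac{|x - 5|}{2}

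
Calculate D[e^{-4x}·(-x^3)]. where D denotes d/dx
x^{2} \left(4 x - 3\right) e^{- 4 x}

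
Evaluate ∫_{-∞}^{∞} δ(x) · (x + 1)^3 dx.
1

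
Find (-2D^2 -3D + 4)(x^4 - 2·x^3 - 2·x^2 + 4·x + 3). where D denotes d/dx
4 x^{4} - 20 x^{3} - 14 x^{2} + 52 x + 8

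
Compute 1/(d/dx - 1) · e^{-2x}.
- \frac{e^{- 2 x}}{3}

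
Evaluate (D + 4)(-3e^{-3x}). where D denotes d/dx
- 3 e^{- 3 x}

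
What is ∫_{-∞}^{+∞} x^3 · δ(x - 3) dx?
27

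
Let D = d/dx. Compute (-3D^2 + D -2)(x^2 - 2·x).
- 2 x^{2} + 6 x - 8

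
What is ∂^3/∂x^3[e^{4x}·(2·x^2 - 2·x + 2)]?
\left(128 x^{2} + 64 x + 80\right) e^{4 x}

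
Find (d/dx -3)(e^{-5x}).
- 8 e^{- 5 x}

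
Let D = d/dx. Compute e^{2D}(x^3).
x^{3} + 6 x^{2} + 12 x + 8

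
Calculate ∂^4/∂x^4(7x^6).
2520 x^{2}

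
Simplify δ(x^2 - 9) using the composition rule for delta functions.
\frac{\delta(x - 3) + \delta(x + 3)}{6}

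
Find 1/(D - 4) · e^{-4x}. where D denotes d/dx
- \frac{e^{- 4 x}}{8}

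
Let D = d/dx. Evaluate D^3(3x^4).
72 x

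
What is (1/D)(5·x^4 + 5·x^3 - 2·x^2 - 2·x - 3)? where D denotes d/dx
x^{5} + \frac{5 x^{4}}{4} - \frac{2 x^{3}}{3} - x^{2} - 3 x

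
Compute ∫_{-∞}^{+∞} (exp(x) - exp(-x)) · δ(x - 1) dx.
2 \sinh{\left(1 \right)}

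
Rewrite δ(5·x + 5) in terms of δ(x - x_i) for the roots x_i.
\frac{\delta(x + 1)}{5}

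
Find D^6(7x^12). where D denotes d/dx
4656960 x^{6}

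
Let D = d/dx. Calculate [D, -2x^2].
- 4 x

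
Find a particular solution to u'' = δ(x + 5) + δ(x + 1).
\frac{|x + 5|}{2} + \frac{|x + 1|}{2}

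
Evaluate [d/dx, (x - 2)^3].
3 \left(x - 2\right)^{2}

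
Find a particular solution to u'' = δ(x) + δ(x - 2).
\frac{|x|}{2} + \frac{|x - 2|}{2}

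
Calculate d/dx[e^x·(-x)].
\left(- x - 1\right) e^{x}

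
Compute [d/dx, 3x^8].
24 x^{7}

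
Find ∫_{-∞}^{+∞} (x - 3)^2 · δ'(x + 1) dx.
8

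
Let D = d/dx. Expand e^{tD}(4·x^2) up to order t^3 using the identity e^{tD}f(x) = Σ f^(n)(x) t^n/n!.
4 t^{2} + 8 t x + 4 x^{2}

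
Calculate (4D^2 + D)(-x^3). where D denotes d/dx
3 x \left(- x - 8\right)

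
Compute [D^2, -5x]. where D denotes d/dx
-10D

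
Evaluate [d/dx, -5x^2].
- 10 x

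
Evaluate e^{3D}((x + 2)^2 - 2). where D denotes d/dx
x^{2} + 10 x + 23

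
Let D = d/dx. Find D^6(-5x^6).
-3600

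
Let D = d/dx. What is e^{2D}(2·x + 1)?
2 x + 5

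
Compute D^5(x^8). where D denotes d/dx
6720 x^{3}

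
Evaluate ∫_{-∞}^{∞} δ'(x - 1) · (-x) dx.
1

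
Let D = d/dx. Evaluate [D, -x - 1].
-1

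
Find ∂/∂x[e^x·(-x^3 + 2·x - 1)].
\left(- x^{3} - 3 x^{2} + 2 x + 1\right) e^{x}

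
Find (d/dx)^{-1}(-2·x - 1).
- x^{2} - x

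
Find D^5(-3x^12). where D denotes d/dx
- 285120 x^{7}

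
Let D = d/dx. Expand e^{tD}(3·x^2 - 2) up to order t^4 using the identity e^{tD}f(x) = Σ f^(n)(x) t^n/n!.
3 t^{2} + 6 t x + 3 x^{2} - 2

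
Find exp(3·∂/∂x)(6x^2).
6 x^{2} + 36 x + 54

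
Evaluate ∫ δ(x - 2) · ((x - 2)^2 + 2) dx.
2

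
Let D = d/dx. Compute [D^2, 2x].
4D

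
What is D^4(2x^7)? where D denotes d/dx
1680 x^{3}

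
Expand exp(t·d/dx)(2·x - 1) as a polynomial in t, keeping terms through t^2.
2 t + 2 x - 1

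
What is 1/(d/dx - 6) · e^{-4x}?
- \frac{e^{- 4 x}}{10}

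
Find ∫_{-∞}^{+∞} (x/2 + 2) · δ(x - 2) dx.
3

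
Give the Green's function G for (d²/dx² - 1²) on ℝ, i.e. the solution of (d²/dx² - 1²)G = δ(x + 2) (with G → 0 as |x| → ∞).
-\frac{e^{-|x + 2|}}{2}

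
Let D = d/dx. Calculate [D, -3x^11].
- 33 x^{10}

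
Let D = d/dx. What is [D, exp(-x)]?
- e^{- x}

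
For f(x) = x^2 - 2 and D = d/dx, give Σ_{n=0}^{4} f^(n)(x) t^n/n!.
t^{2} + 2 t x + x^{2} - 2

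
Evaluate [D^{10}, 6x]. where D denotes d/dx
60D^{9}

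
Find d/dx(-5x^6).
- 30 x^{5}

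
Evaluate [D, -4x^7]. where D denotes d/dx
- 28 x^{6}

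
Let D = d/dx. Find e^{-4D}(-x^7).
- x^{7} + 28 x^{6} - 336 x^{5} + 2240 x^{4} - 8960 x^{3} + 21504 x^{2} - 28672 x + 16384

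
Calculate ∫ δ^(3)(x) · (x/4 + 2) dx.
0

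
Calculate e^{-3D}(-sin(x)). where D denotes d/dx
- \sin{\left(x - 3 \right)}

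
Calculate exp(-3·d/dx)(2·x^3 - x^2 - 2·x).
2 x^{3} - 19 x^{2} + 58 x - 57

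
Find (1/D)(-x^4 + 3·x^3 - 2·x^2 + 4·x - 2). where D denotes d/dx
- \frac{x^{5}}{5} + \frac{3 x^{4}}{4} - \frac{2 x^{3}}{3} + 2 x^{2} - 2 x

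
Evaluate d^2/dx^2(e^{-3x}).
9 e^{- 3 x}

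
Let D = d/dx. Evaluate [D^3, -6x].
-18D^{2}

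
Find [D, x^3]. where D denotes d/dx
3 x^{2}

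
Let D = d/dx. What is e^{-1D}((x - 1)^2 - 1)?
x^{2} - 4 x + 3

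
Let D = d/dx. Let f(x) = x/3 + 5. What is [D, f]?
\frac{1}{3}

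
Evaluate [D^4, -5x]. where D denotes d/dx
-20D^{3}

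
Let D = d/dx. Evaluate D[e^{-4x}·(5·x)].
5 \left(1 - 4 x\right) e^{- 4 x}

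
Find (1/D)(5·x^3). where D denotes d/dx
\frac{5 x^{4}}{4}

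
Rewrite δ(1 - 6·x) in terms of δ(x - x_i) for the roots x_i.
\frac{\delta(x - 1/6)}{6}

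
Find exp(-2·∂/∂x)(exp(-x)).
e^{2 - x}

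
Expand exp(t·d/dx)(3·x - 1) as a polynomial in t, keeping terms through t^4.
3 t + 3 x - 1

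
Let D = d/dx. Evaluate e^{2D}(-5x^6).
- 5 x^{6} - 60 x^{5} - 300 x^{4} - 800 x^{3} - 1200 x^{2} - 960 x - 320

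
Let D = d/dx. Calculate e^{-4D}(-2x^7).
- 2 x^{7} + 56 x^{6} - 672 x^{5} + 4480 x^{4} - 17920 x^{3} + 43008 x^{2} - 57344 x + 32768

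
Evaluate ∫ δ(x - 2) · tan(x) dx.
\tan{\left(2 \right)}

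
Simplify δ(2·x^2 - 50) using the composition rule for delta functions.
\frac{\delta(x - 5) + \delta(x + 5)}{20}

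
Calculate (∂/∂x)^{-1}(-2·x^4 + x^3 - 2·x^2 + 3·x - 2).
- \frac{2 x^{5}}{5} + \frac{x^{4}}{4} - \frac{2 x^{3}}{3} + \frac{3 x^{2}}{2} - 2 x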